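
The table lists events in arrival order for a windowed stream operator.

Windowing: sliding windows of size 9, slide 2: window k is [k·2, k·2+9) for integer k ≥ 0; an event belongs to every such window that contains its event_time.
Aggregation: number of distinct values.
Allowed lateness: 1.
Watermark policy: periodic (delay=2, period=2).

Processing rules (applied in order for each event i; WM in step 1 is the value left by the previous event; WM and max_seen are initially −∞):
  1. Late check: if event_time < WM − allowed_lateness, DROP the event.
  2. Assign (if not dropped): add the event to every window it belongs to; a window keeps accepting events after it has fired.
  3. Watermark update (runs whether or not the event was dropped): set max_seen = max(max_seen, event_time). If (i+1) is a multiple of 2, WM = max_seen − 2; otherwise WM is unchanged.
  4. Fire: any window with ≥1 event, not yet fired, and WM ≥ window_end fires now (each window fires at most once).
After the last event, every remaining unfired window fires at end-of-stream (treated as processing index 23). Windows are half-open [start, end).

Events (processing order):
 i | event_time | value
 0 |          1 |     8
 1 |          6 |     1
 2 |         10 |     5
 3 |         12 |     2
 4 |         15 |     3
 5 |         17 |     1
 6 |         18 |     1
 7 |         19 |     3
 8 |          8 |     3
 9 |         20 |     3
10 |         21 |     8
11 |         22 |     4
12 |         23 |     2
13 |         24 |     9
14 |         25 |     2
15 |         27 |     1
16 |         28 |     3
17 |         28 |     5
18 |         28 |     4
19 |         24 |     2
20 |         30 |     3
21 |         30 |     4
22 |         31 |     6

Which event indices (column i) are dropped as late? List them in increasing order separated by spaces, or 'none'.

i=0 t=1 v=8: → [0,9); WM=−∞
i=1 t=6 v=1: → [6,15),[4,13),[2,11),[0,9); WM=4
i=2 t=10 v=5: → [10,19),[8,17),[6,15),[4,13),[2,11); WM=4
i=3 t=12 v=2: → [12,21),[10,19),[8,17),[6,15),[4,13); WM=10; [0,9) fires=2
i=4 t=15 v=3: → [14,23),[12,21),[10,19),[8,17); WM=10
i=5 t=17 v=1: → [16,25),[14,23),[12,21),[10,19); WM=15; [2,11) fires=2 [4,13) fires=3 [6,15) fires=3
i=6 t=18 v=1: → [18,27),[16,25),[14,23),[12,21),[10,19); WM=15
i=7 t=19 v=3: → [18,27),[16,25),[14,23),[12,21); WM=17; [8,17) fires=3
i=8 t=8 v=3: DROP (t<17-1); WM=17
i=9 t=20 v=3: → [20,29),[18,27),[16,25),[14,23),[12,21); WM=18
i=10 t=21 v=8: → [20,29),[18,27),[16,25),[14,23); WM=18
i=11 t=22 v=4: → [22,31),[20,29),[18,27),[16,25),[14,23); WM=20; [10,19) fires=4
i=12 t=23 v=2: → [22,31),[20,29),[18,27),[16,25); WM=20
i=13 t=24 v=9: → [24,33),[22,31),[20,29),[18,27),[16,25); WM=22; [12,21) fires=3
i=14 t=25 v=2: → [24,33),[22,31),[20,29),[18,27); WM=22
i=15 t=27 v=1: → [26,35),[24,33),[22,31),[20,29); WM=25; [14,23) fires=4 [16,25) fires=6
i=16 t=28 v=3: → [28,37),[26,35),[24,33),[22,31),[20,29); WM=25
i=17 t=28 v=5: → [28,37),[26,35),[24,33),[22,31),[20,29); WM=26
i=18 t=28 v=4: → [28,37),[26,35),[24,33),[22,31),[20,29); WM=26
i=19 t=24 v=2: DROP (t<26-1); WM=26
i=20 t=30 v=3: → [30,39),[28,37),[26,35),[24,33),[22,31); WM=26
i=21 t=30 v=4: → [30,39),[28,37),[26,35),[24,33),[22,31); WM=28; [18,27) fires=6
i=22 t=31 v=6: → [30,39),[28,37),[26,35),[24,33); WM=28

8 19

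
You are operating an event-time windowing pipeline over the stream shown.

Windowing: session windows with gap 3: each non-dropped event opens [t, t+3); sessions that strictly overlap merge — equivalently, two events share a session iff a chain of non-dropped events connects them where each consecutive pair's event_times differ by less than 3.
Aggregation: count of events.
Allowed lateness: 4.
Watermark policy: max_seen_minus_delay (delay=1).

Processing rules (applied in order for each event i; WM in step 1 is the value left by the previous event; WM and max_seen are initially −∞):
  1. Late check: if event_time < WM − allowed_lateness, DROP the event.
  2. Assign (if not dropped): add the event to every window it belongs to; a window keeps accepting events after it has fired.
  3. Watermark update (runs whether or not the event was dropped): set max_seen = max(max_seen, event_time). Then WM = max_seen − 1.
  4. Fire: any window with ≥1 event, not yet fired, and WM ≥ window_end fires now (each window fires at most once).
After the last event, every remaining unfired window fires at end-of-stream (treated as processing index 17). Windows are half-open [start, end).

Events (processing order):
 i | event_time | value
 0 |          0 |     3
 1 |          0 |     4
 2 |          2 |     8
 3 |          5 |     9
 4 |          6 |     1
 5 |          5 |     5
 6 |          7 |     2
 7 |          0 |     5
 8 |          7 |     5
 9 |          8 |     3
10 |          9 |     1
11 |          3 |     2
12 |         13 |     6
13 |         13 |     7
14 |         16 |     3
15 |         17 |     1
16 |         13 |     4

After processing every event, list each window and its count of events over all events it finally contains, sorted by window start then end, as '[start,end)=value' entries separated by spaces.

i=0 t=0 v=3: → [0,3); WM=-1
i=1 t=0 v=4: → [0,3); WM=-1
i=2 t=2 v=8: → [0,5); WM=1
i=3 t=5 v=9: → [5,8); WM=4
i=4 t=6 v=1: → [5,9); WM=5
i=5 t=5 v=5: → [5,9); WM=5
i=6 t=7 v=2: → [5,10); WM=6
i=7 t=0 v=5: DROP (t<6-4); WM=6
i=8 t=7 v=5: → [5,10); WM=6
i=9 t=8 v=3: → [5,11); WM=7
i=10 t=9 v=1: → [5,12); WM=8
i=11 t=3 v=2: DROP (t<8-4); WM=8
i=12 t=13 v=6: → [13,16); WM=12
i=13 t=13 v=7: → [13,16); WM=12
i=14 t=16 v=3: → [16,19); WM=15
i=15 t=17 v=1: → [16,20); WM=16
i=16 t=13 v=4: → [13,16); WM=16

[0,5)=3 [5,12)=7 [13,16)=3 [16,20)=2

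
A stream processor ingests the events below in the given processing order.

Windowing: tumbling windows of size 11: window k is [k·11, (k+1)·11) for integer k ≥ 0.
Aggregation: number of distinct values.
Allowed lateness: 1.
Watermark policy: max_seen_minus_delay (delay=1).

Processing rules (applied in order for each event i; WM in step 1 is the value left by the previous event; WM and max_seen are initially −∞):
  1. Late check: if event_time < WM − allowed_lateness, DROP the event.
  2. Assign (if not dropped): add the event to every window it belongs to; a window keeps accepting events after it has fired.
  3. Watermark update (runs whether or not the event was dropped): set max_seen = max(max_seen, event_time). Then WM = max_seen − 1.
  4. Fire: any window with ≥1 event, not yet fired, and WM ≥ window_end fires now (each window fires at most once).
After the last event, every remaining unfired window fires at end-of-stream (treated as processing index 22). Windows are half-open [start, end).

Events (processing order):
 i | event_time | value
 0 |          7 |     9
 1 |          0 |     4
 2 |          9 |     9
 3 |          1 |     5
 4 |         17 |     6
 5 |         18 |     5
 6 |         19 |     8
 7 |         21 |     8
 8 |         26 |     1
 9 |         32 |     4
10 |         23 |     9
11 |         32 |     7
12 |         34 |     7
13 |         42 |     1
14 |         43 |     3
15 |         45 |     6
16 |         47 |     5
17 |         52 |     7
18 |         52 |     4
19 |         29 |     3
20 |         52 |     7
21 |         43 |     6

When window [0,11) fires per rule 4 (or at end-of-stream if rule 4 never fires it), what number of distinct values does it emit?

i=0 t=7 v=9: → [0,11); WM=6
i=1 t=0 v=4: DROP (t<6-1); WM=6
i=2 t=9 v=9: → [0,11); WM=8
i=3 t=1 v=5: DROP (t<8-1); WM=8
i=4 t=17 v=6: → [11,22); WM=16; [0,11) fires=1
i=5 t=18 v=5: → [11,22); WM=17
i=6 t=19 v=8: → [11,22); WM=18
i=7 t=21 v=8: → [11,22); WM=20
i=8 t=26 v=1: → [22,33); WM=25; [11,22) fires=3
i=9 t=32 v=4: → [22,33); WM=31
i=10 t=23 v=9: DROP (t<31-1); WM=31
i=11 t=32 v=7: → [22,33); WM=31
i=12 t=34 v=7: → [33,44); WM=33; [22,33) fires=3
i=13 t=42 v=1: → [33,44); WM=41
i=14 t=43 v=3: → [33,44); WM=42
i=15 t=45 v=6: → [44,55); WM=44; [33,44) fires=3
i=16 t=47 v=5: → [44,55); WM=46
i=17 t=52 v=7: → [44,55); WM=51
i=18 t=52 v=4: → [44,55); WM=51
i=19 t=29 v=3: DROP (t<51-1); WM=51
i=20 t=52 v=7: → [44,55); WM=51
i=21 t=43 v=6: DROP (t<51-1); WM=51

1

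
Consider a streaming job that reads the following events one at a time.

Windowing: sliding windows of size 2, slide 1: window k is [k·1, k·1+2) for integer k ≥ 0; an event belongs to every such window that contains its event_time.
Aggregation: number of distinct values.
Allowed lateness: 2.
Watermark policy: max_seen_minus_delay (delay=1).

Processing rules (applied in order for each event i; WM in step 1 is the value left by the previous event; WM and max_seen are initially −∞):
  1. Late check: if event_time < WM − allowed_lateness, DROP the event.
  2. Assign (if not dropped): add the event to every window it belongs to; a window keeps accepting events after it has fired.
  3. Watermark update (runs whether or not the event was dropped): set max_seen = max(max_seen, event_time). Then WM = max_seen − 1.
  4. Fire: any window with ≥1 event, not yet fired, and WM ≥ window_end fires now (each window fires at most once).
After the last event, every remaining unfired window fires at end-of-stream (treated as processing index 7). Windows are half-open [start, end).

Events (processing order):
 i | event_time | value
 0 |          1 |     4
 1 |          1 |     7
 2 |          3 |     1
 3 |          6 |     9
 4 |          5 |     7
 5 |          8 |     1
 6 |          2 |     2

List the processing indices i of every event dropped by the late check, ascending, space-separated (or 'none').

i=0 t=1 v=4: → [1,3),[0,2); WM=0
i=1 t=1 v=7: → [1,3),[0,2); WM=0
i=2 t=3 v=1: → [3,5),[2,4); WM=2; [0,2) fires=2
i=3 t=6 v=9: → [6,8),[5,7); WM=5; [1,3) fires=2 [2,4) fires=1 [3,5) fires=1
i=4 t=5 v=7: → [5,7),[4,6); WM=5
i=5 t=8 v=1: → [8,10),[7,9); WM=7; [4,6) fires=1 [5,7) fires=2
i=6 t=2 v=2: DROP (t<7-2); WM=7

6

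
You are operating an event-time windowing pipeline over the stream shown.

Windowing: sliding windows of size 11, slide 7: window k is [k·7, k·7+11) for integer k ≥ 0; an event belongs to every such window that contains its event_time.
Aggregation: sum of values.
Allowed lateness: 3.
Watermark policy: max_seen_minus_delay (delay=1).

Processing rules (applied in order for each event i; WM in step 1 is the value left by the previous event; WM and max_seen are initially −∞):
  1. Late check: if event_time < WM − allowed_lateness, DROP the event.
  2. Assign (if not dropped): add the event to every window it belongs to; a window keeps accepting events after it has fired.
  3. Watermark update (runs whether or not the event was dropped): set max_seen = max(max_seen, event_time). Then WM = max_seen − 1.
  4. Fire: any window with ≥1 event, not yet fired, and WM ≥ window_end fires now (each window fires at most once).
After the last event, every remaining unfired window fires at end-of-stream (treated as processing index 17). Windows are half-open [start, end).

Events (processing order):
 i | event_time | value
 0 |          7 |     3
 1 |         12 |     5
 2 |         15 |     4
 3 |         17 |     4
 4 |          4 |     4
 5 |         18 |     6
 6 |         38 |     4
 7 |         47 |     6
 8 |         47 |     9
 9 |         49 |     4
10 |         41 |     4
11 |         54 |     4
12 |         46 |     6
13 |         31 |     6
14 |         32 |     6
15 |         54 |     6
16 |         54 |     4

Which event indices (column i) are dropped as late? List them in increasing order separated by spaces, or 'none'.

i=0 t=7 v=3: → [7,18),[0,11); WM=6
i=1 t=12 v=5: → [7,18); WM=11; [0,11) fires=3
i=2 t=15 v=4: → [14,25),[7,18); WM=14
i=3 t=17 v=4: → [14,25),[7,18); WM=16
i=4 t=4 v=4: DROP (t<16-3); WM=16
i=5 t=18 v=6: → [14,25); WM=17
i=6 t=38 v=4: → [35,46),[28,39); WM=37; [7,18) fires=16 [14,25) fires=14
i=7 t=47 v=6: → [42,53); WM=46; [28,39) fires=4 [35,46) fires=4
i=8 t=47 v=9: → [42,53); WM=46
i=9 t=49 v=4: → [49,60),[42,53); WM=48
i=10 t=41 v=4: DROP (t<48-3); WM=48
i=11 t=54 v=4: → [49,60); WM=53; [42,53) fires=19
i=12 t=46 v=6: DROP (t<53-3); WM=53
i=13 t=31 v=6: DROP (t<53-3); WM=53
i=14 t=32 v=6: DROP (t<53-3); WM=53
i=15 t=54 v=6: → [49,60); WM=53
i=16 t=54 v=4: → [49,60); WM=53

4 10 12 13 14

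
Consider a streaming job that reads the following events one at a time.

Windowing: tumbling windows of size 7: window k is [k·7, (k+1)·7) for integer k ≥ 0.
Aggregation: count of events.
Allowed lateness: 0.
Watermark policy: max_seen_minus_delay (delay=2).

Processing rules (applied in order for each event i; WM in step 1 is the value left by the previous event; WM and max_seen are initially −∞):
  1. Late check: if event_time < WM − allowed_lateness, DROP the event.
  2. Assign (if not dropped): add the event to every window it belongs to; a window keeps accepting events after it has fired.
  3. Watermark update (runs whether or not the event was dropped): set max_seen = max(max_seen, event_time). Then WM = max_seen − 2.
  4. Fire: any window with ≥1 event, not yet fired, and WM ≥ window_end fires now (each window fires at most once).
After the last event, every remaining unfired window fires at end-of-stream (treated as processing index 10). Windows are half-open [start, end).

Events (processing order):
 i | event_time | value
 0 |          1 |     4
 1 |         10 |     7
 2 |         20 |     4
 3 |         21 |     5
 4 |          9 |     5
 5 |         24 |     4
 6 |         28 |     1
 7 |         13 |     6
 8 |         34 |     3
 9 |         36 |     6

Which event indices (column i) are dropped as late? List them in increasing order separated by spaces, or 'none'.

i=0 t=1 v=4: → [0,7); WM=-1
i=1 t=10 v=7: → [7,14); WM=8; [0,7) fires=1
i=2 t=20 v=4: → [14,21); WM=18; [7,14) fires=1
i=3 t=21 v=5: → [21,28); WM=19
i=4 t=9 v=5: DROP (t<19-0); WM=19
i=5 t=24 v=4: → [21,28); WM=22; [14,21) fires=1
i=6 t=28 v=1: → [28,35); WM=26
i=7 t=13 v=6: DROP (t<26-0); WM=26
i=8 t=34 v=3: → [28,35); WM=32; [21,28) fires=2
i=9 t=36 v=6: → [35,42); WM=34

4 7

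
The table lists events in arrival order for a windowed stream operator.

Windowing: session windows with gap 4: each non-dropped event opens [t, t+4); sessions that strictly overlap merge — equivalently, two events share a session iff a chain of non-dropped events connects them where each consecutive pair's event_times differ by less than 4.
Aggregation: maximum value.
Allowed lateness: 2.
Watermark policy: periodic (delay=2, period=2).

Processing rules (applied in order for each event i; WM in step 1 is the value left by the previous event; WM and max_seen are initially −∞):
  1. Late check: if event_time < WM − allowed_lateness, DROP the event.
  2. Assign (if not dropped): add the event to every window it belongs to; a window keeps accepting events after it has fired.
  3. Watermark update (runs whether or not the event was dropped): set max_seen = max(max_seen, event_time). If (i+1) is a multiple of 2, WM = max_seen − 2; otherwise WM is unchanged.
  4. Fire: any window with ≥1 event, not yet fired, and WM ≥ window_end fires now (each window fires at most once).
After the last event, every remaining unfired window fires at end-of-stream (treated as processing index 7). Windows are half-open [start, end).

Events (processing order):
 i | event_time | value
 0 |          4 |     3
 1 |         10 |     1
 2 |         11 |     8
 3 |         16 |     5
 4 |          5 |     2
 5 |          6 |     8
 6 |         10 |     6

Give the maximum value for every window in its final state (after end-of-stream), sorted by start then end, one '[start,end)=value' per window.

[4,8)=3 [10,15)=8 [16,20)=5

i=0 t=4 v=3: → [4,8); WM=−∞
i=1 t=10 v=1: → [10,14); WM=8
i=2 t=11 v=8: → [10,15); WM=8
i=3 t=16 v=5: → [16,20); WM=14
i=4 t=5 v=2: DROP (t<14-2); WM=14
i=5 t=6 v=8: DROP (t<14-2); WM=14
i=6 t=10 v=6: DROP (t<14-2); WM=14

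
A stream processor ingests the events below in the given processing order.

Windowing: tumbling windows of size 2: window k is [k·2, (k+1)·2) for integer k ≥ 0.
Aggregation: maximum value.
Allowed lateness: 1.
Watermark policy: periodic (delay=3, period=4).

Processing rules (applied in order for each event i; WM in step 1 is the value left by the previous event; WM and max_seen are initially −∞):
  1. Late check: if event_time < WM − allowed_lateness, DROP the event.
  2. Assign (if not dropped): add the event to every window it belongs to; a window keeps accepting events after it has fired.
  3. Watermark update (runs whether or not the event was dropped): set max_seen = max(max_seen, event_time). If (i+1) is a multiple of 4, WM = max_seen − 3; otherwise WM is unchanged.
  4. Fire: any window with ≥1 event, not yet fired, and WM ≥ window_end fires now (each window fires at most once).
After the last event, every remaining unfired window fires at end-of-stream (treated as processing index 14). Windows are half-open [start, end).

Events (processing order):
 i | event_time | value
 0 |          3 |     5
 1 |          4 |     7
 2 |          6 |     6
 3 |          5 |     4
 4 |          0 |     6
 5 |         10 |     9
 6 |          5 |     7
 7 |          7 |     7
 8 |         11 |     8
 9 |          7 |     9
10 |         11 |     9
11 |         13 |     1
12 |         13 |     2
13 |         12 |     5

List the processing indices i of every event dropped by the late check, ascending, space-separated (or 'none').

4

i=0 t=3 v=5: → [2,4); WM=−∞
i=1 t=4 v=7: → [4,6); WM=−∞
i=2 t=6 v=6: → [6,8); WM=−∞
i=3 t=5 v=4: → [4,6); WM=3
i=4 t=0 v=6: DROP (t<3-1); WM=3
i=5 t=10 v=9: → [10,12); WM=3
i=6 t=5 v=7: → [4,6); WM=3
i=7 t=7 v=7: → [6,8); WM=7; [2,4) fires=5 [4,6) fires=7
i=8 t=11 v=8: → [10,12); WM=7
i=9 t=7 v=9: → [6,8); WM=7
i=10 t=11 v=9: → [10,12); WM=7
i=11 t=13 v=1: → [12,14); WM=10; [6,8) fires=9
i=12 t=13 v=2: → [12,14); WM=10
i=13 t=12 v=5: → [12,14); WM=10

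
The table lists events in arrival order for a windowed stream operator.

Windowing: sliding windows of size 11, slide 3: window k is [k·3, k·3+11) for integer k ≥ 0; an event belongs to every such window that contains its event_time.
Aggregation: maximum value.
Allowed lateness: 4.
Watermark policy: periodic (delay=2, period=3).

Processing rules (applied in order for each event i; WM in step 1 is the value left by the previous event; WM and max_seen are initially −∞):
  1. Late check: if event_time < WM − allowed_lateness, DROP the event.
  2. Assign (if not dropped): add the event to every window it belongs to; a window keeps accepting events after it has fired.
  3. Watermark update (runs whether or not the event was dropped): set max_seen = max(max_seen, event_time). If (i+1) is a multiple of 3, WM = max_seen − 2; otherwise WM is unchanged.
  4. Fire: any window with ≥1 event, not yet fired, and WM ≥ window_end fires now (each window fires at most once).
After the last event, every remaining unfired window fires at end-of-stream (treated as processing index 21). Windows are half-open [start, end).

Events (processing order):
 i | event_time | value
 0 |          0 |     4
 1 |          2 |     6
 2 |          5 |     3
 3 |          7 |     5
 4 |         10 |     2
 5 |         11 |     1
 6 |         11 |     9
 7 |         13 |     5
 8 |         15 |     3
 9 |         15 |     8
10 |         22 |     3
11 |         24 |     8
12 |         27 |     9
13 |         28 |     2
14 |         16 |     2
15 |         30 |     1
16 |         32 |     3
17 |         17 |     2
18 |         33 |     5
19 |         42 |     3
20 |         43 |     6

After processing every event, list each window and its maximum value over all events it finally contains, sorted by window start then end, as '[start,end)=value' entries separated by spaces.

i=0 t=0 v=4: → [0,11); WM=−∞
i=1 t=2 v=6: → [0,11); WM=−∞
i=2 t=5 v=3: → [3,14),[0,11); WM=3
i=3 t=7 v=5: → [6,17),[3,14),[0,11); WM=3
i=4 t=10 v=2: → [9,20),[6,17),[3,14),[0,11); WM=3
i=5 t=11 v=1: → [9,20),[6,17),[3,14); WM=9
i=6 t=11 v=9: → [9,20),[6,17),[3,14); WM=9
i=7 t=13 v=5: → [12,23),[9,20),[6,17),[3,14); WM=9
i=8 t=15 v=3: → [15,26),[12,23),[9,20),[6,17); WM=13; [0,11) fires=6
i=9 t=15 v=8: → [15,26),[12,23),[9,20),[6,17); WM=13
i=10 t=22 v=3: → [21,32),[18,29),[15,26),[12,23); WM=13
i=11 t=24 v=8: → [24,35),[21,32),[18,29),[15,26); WM=22; [3,14) fires=9 [6,17) fires=9 [9,20) fires=9
i=12 t=27 v=9: → [27,38),[24,35),[21,32),[18,29); WM=22
i=13 t=28 v=2: → [27,38),[24,35),[21,32),[18,29); WM=22
i=14 t=16 v=2: DROP (t<22-4); WM=26; [12,23) fires=8 [15,26) fires=8
i=15 t=30 v=1: → [30,41),[27,38),[24,35),[21,32); WM=26
i=16 t=32 v=3: → [30,41),[27,38),[24,35); WM=26
i=17 t=17 v=2: DROP (t<26-4); WM=30; [18,29) fires=9
i=18 t=33 v=5: → [33,44),[30,41),[27,38),[24,35); WM=30
i=19 t=42 v=3: → [42,53),[39,50),[36,47),[33,44); WM=30
i=20 t=43 v=6: → [42,53),[39,50),[36,47),[33,44); WM=41; [21,32) fires=9 [24,35) fires=9 [27,38) fires=9 [30,41) fires=5

[0,11)=6 [3,14)=9 [6,17)=9 [9,20)=9 [12,23)=8 [15,26)=8 [18,29)=9 [21,32)=9 [24,35)=9 [27,38)=9 [30,41)=5 [33,44)=6 [36,47)=6 [39,50)=6 [42,53)=6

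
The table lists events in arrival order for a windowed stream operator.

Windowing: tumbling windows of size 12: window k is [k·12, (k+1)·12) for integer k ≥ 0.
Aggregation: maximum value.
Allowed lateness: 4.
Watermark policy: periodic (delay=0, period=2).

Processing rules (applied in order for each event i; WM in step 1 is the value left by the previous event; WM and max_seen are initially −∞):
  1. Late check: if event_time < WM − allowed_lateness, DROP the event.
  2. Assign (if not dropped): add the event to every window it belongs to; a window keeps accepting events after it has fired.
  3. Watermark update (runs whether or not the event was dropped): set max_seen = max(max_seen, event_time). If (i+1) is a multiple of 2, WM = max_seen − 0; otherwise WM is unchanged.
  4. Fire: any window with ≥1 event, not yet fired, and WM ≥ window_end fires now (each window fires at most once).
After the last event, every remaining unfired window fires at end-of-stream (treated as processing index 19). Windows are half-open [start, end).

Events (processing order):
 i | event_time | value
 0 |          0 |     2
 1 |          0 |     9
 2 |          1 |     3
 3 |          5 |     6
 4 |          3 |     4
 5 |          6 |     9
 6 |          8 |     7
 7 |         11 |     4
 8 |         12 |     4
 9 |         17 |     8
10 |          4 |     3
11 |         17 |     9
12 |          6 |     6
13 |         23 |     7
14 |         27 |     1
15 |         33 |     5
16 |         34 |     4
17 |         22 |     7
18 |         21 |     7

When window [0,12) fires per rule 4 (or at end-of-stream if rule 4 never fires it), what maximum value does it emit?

9

i=0 t=0 v=2: → [0,12); WM=−∞
i=1 t=0 v=9: → [0,12); WM=0
i=2 t=1 v=3: → [0,12); WM=0
i=3 t=5 v=6: → [0,12); WM=5
i=4 t=3 v=4: → [0,12); WM=5
i=5 t=6 v=9: → [0,12); WM=6
i=6 t=8 v=7: → [0,12); WM=6
i=7 t=11 v=4: → [0,12); WM=11
i=8 t=12 v=4: → [12,24); WM=11
i=9 t=17 v=8: → [12,24); WM=17; [0,12) fires=9
i=10 t=4 v=3: DROP (t<17-4); WM=17
i=11 t=17 v=9: → [12,24); WM=17
i=12 t=6 v=6: DROP (t<17-4); WM=17
i=13 t=23 v=7: → [12,24); WM=23
i=14 t=27 v=1: → [24,36); WM=23
i=15 t=33 v=5: → [24,36); WM=33; [12,24) fires=9
i=16 t=34 v=4: → [24,36); WM=33
i=17 t=22 v=7: DROP (t<33-4); WM=34
i=18 t=21 v=7: DROP (t<34-4); WM=34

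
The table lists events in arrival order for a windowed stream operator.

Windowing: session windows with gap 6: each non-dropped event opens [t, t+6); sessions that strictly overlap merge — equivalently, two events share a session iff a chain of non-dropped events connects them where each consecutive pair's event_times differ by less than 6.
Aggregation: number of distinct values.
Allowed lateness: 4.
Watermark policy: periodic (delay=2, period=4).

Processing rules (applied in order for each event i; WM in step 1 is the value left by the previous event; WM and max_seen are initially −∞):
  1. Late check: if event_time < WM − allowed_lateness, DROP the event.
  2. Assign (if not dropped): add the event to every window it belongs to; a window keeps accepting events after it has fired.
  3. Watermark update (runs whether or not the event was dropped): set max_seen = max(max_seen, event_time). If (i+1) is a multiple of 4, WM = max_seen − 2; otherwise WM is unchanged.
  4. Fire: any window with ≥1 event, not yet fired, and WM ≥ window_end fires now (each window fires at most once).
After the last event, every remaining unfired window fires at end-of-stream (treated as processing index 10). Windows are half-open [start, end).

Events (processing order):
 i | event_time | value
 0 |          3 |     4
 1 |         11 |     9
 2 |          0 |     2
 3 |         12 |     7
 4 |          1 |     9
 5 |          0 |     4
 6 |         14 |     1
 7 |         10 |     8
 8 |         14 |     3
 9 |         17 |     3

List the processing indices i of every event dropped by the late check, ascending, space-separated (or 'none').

4 5

i=0 t=3 v=4: → [3,9); WM=−∞
i=1 t=11 v=9: → [11,17); WM=−∞
i=2 t=0 v=2: → [0,9); WM=−∞
i=3 t=12 v=7: → [11,18); WM=10
i=4 t=1 v=9: DROP (t<10-4); WM=10
i=5 t=0 v=4: DROP (t<10-4); WM=10
i=6 t=14 v=1: → [11,20); WM=10
i=7 t=10 v=8: → [10,20); WM=12
i=8 t=14 v=3: → [10,20); WM=12
i=9 t=17 v=3: → [10,23); WM=12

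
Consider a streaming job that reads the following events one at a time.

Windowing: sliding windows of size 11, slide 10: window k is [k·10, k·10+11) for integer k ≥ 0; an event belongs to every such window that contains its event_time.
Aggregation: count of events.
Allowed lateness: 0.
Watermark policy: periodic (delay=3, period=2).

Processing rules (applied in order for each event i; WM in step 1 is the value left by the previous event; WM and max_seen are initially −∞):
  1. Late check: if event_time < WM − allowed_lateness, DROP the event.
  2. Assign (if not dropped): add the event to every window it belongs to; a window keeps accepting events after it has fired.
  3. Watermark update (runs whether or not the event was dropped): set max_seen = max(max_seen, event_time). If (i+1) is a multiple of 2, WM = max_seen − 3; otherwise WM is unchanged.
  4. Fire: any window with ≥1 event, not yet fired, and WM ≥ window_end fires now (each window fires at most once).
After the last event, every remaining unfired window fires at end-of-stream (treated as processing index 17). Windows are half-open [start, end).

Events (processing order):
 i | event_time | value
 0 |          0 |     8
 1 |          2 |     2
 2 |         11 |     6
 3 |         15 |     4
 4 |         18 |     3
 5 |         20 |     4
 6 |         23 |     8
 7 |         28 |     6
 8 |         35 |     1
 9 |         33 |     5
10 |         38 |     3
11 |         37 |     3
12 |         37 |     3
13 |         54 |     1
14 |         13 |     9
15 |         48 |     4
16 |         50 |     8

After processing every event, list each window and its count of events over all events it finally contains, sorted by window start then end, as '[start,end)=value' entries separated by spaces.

[0,11)=2 [10,21)=4 [20,31)=3 [30,41)=5 [50,61)=1

i=0 t=0 v=8: → [0,11); WM=−∞
i=1 t=2 v=2: → [0,11); WM=-1
i=2 t=11 v=6: → [10,21); WM=-1
i=3 t=15 v=4: → [10,21); WM=12; [0,11) fires=2
i=4 t=18 v=3: → [10,21); WM=12
i=5 t=20 v=4: → [20,31),[10,21); WM=17
i=6 t=23 v=8: → [20,31); WM=17
i=7 t=28 v=6: → [20,31); WM=25; [10,21) fires=4
i=8 t=35 v=1: → [30,41); WM=25
i=9 t=33 v=5: → [30,41); WM=32; [20,31) fires=3
i=10 t=38 v=3: → [30,41); WM=32
i=11 t=37 v=3: → [30,41); WM=35
i=12 t=37 v=3: → [30,41); WM=35
i=13 t=54 v=1: → [50,61); WM=51; [30,41) fires=5
i=14 t=13 v=9: DROP (t<51-0); WM=51
i=15 t=48 v=4: DROP (t<51-0); WM=51
i=16 t=50 v=8: DROP (t<51-0); WM=51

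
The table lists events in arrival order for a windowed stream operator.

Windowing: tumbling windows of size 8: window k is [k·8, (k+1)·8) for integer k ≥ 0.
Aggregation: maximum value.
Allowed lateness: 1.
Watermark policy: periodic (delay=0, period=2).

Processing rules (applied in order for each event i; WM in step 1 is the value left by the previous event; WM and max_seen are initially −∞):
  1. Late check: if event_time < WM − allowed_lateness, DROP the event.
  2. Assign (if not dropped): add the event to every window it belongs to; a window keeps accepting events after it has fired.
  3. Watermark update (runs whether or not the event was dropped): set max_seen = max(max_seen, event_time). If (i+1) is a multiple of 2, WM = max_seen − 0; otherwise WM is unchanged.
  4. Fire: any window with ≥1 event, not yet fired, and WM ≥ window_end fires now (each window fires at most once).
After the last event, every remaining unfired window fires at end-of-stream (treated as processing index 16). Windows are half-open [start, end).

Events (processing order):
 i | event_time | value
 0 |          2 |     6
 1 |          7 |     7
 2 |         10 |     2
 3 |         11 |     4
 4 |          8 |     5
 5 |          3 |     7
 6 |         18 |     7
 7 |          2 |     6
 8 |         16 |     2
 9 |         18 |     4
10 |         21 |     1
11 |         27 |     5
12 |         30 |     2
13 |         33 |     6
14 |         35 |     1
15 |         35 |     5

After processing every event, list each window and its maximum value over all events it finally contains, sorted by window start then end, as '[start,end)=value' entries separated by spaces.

i=0 t=2 v=6: → [0,8); WM=−∞
i=1 t=7 v=7: → [0,8); WM=7
i=2 t=10 v=2: → [8,16); WM=7
i=3 t=11 v=4: → [8,16); WM=11; [0,8) fires=7
i=4 t=8 v=5: DROP (t<11-1); WM=11
i=5 t=3 v=7: DROP (t<11-1); WM=11
i=6 t=18 v=7: → [16,24); WM=11
i=7 t=2 v=6: DROP (t<11-1); WM=18; [8,16) fires=4
i=8 t=16 v=2: DROP (t<18-1); WM=18
i=9 t=18 v=4: → [16,24); WM=18
i=10 t=21 v=1: → [16,24); WM=18
i=11 t=27 v=5: → [24,32); WM=27; [16,24) fires=7
i=12 t=30 v=2: → [24,32); WM=27
i=13 t=33 v=6: → [32,40); WM=33; [24,32) fires=5
i=14 t=35 v=1: → [32,40); WM=33
i=15 t=35 v=5: → [32,40); WM=35

[0,8)=7 [8,16)=4 [16,24)=7 [24,32)=5 [32,40)=6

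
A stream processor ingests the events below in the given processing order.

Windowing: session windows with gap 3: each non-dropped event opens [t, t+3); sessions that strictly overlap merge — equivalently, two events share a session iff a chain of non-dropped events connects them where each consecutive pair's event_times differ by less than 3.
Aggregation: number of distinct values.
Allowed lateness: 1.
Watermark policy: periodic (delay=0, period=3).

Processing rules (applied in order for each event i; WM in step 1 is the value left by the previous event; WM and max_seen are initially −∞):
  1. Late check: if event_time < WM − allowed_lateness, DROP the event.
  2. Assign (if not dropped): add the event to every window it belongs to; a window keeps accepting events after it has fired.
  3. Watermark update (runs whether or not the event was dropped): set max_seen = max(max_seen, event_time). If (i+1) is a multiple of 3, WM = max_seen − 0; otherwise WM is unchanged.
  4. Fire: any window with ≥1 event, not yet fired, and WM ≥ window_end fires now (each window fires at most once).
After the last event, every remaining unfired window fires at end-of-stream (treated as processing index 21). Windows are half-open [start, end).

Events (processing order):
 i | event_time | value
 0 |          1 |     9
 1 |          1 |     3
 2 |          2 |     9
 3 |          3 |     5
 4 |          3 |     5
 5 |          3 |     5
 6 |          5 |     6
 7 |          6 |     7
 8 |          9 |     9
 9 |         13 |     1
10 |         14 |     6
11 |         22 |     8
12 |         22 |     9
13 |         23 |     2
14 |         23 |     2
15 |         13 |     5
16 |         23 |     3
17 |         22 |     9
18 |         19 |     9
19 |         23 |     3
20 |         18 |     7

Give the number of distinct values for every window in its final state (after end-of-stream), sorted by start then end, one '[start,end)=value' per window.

[1,9)=5 [9,12)=1 [13,17)=2 [22,26)=4

i=0 t=1 v=9: → [1,4); WM=−∞
i=1 t=1 v=3: → [1,4); WM=−∞
i=2 t=2 v=9: → [1,5); WM=2
i=3 t=3 v=5: → [1,6); WM=2
i=4 t=3 v=5: → [1,6); WM=2
i=5 t=3 v=5: → [1,6); WM=3
i=6 t=5 v=6: → [1,8); WM=3
i=7 t=6 v=7: → [1,9); WM=3
i=8 t=9 v=9: → [9,12); WM=9
i=9 t=13 v=1: → [13,16); WM=9
i=10 t=14 v=6: → [13,17); WM=9
i=11 t=22 v=8: → [22,25); WM=22
i=12 t=22 v=9: → [22,25); WM=22
i=13 t=23 v=2: → [22,26); WM=22
i=14 t=23 v=2: → [22,26); WM=23
i=15 t=13 v=5: DROP (t<23-1); WM=23
i=16 t=23 v=3: → [22,26); WM=23
i=17 t=22 v=9: → [22,26); WM=23
i=18 t=19 v=9: DROP (t<23-1); WM=23
i=19 t=23 v=3: → [22,26); WM=23
i=20 t=18 v=7: DROP (t<23-1); WM=23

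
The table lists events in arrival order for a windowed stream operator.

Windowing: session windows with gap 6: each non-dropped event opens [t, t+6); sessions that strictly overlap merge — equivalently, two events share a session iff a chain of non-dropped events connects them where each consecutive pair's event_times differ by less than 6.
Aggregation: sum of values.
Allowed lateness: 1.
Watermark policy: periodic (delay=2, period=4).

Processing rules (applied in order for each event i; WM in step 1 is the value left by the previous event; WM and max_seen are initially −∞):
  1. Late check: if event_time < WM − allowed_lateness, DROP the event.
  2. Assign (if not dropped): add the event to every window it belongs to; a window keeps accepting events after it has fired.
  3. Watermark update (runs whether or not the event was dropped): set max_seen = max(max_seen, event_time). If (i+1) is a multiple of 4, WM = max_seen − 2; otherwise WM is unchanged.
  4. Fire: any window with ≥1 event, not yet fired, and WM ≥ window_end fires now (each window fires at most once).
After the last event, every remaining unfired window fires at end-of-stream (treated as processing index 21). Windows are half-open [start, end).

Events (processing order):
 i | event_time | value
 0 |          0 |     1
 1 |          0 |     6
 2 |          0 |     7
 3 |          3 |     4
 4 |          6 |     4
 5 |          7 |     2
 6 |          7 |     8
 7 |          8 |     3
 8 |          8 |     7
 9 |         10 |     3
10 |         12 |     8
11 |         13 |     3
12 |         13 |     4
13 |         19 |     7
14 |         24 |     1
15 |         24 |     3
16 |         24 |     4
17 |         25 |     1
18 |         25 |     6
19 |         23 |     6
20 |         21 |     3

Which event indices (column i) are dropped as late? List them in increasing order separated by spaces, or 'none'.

20

i=0 t=0 v=1: → [0,6); WM=−∞
i=1 t=0 v=6: → [0,6); WM=−∞
i=2 t=0 v=7: → [0,6); WM=−∞
i=3 t=3 v=4: → [0,9); WM=1
i=4 t=6 v=4: → [0,12); WM=1
i=5 t=7 v=2: → [0,13); WM=1
i=6 t=7 v=8: → [0,13); WM=1
i=7 t=8 v=3: → [0,14); WM=6
i=8 t=8 v=7: → [0,14); WM=6
i=9 t=10 v=3: → [0,16); WM=6
i=10 t=12 v=8: → [0,18); WM=6
i=11 t=13 v=3: → [0,19); WM=11
i=12 t=13 v=4: → [0,19); WM=11
i=13 t=19 v=7: → [19,25); WM=11
i=14 t=24 v=1: → [19,30); WM=11
i=15 t=24 v=3: → [19,30); WM=22
i=16 t=24 v=4: → [19,30); WM=22
i=17 t=25 v=1: → [19,31); WM=22
i=18 t=25 v=6: → [19,31); WM=22
i=19 t=23 v=6: → [19,31); WM=23
i=20 t=21 v=3: DROP (t<23-1); WM=23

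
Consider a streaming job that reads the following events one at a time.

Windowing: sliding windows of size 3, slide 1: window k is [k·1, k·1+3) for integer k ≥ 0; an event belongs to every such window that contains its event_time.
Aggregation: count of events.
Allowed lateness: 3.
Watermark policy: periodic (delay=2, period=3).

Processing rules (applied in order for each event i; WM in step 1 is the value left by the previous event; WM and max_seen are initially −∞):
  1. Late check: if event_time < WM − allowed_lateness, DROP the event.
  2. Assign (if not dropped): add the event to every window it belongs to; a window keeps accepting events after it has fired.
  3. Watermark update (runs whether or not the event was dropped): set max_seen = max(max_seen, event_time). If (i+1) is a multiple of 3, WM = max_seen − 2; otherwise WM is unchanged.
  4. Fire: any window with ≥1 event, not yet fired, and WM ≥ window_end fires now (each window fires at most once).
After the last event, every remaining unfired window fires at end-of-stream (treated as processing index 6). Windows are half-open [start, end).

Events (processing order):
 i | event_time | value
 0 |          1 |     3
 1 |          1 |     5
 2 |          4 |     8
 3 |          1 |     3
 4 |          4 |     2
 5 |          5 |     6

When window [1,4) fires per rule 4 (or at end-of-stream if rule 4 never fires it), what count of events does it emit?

3

i=0 t=1 v=3: → [1,4),[0,3); WM=−∞
i=1 t=1 v=5: → [1,4),[0,3); WM=−∞
i=2 t=4 v=8: → [4,7),[3,6),[2,5); WM=2
i=3 t=1 v=3: → [1,4),[0,3); WM=2
i=4 t=4 v=2: → [4,7),[3,6),[2,5); WM=2
i=5 t=5 v=6: → [5,8),[4,7),[3,6); WM=3; [0,3) fires=3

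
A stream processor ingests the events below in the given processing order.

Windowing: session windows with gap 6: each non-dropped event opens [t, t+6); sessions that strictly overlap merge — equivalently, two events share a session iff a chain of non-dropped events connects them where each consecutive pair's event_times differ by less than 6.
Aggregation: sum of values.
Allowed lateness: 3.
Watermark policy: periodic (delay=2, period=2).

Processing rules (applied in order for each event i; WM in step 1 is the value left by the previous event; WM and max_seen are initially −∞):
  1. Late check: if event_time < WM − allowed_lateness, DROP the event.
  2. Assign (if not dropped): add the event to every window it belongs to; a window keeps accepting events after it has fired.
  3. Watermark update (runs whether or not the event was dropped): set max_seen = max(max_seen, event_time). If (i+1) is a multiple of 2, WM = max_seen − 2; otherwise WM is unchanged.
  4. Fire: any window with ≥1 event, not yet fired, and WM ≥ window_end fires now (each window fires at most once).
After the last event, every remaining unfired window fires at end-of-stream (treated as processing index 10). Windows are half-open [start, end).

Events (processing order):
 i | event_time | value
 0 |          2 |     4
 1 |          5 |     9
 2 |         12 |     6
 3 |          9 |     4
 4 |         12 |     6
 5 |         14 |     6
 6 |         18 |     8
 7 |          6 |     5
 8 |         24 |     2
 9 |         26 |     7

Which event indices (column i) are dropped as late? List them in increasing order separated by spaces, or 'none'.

7

i=0 t=2 v=4: → [2,8); WM=−∞
i=1 t=5 v=9: → [2,11); WM=3
i=2 t=12 v=6: → [12,18); WM=3
i=3 t=9 v=4: → [2,18); WM=10
i=4 t=12 v=6: → [2,18); WM=10
i=5 t=14 v=6: → [2,20); WM=12
i=6 t=18 v=8: → [2,24); WM=12
i=7 t=6 v=5: DROP (t<12-3); WM=16
i=8 t=24 v=2: → [24,30); WM=16
i=9 t=26 v=7: → [24,32); WM=24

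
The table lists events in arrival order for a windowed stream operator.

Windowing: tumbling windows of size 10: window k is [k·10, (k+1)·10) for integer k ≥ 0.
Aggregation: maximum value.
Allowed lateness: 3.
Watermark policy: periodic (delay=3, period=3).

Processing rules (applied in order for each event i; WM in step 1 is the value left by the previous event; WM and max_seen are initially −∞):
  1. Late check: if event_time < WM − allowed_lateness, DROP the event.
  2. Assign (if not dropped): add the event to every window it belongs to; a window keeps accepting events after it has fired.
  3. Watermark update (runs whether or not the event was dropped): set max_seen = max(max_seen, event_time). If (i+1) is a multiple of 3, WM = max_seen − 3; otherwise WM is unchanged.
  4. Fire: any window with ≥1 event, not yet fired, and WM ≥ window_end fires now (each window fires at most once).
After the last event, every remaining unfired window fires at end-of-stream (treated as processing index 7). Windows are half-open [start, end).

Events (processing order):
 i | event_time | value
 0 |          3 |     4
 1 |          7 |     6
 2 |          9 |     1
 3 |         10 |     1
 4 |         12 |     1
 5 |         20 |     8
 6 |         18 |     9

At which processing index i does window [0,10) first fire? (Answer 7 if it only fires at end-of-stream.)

i=0 t=3 v=4: → [0,10); WM=−∞
i=1 t=7 v=6: → [0,10); WM=−∞
i=2 t=9 v=1: → [0,10); WM=6
i=3 t=10 v=1: → [10,20); WM=6
i=4 t=12 v=1: → [10,20); WM=6
i=5 t=20 v=8: → [20,30); WM=17; [0,10) fires=6
i=6 t=18 v=9: → [10,20); WM=17

5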